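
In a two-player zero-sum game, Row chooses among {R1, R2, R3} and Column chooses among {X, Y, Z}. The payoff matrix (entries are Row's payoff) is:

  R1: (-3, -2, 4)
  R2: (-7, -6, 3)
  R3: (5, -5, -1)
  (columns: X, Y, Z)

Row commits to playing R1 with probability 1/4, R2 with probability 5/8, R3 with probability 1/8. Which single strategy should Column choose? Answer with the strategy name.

Y

If Column plays X, Row's expected payoff is (1/4)·(-3) + (5/8)·(-7) + (1/8)·5 = -9/2.
If Column plays Y, Row's expected payoff is (1/4)·(-2) + (5/8)·(-6) + (1/8)·(-5) = -39/8.
If Column plays Z, Row's expected payoff is (1/4)·4 + (5/8)·3 + (1/8)·(-1) = 11/4.
Column minimizes Row's payoff; the smallest is -39/8, so the best response is Y.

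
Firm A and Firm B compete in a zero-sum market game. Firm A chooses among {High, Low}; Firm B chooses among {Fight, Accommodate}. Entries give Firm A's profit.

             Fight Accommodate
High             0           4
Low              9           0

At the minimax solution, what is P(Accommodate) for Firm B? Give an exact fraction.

9/13

Row minima: High → 0, Low → 0; maximin = 0.
Column maxima: Fight → 9, Accommodate → 4; minimax = 4.
0 ≠ 4, so there is no saddle point; optimal play is mixed.
Let Firm A play High with probability p. Expected payoff against Fight: 0p + 9(1−p) = −9p + 9; against Accommodate: 4p + 0(1−p) = 4p.
Setting these equal: −9p + 9 = 4p ⇒ −13p = -9 ⇒ p = 9/13, and the value is (-9)·(9/13) + 9 = 36/13.
For Firm B: with q = P(Fight), equating High's and Low's payoffs gives −4q + 4 = 9q ⇒ q = 4/13.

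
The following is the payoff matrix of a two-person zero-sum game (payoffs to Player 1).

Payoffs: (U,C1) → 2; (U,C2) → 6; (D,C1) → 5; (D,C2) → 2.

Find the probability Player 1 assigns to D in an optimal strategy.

Row minima: U → 2, D → 2; maximin = 2.
Column maxima: C1 → 5, C2 → 6; minimax = 5.
2 ≠ 5, so there is no saddle point; optimal play is mixed.
Let Player 1 play U with probability p. Expected payoff against C1: 2p + 5(1−p) = −3p + 5; against C2: 6p + 2(1−p) = 4p + 2.
Setting these equal: −3p + 5 = 4p + 2 ⇒ −7p = -3 ⇒ p = 3/7, and the value is (-3)·(3/7) + 5 = 26/7.
For Player 2: with q = P(C1), equating U's and D's payoffs gives −4q + 6 = 3q + 2 ⇒ q = 4/7.

4/7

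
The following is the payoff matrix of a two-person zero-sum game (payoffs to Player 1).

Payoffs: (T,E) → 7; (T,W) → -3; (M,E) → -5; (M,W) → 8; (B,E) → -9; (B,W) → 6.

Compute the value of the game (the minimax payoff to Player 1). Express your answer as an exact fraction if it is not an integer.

41/23

Row minima: T → -3, M → -5, B → -9; maximin = -3.
Column maxima: E → 7, W → 8; minimax = 7.
-3 ≠ 7, so there is no saddle point; optimal play is mixed.
B is strictly dominated by M, so Player 1 never plays it.
On the remaining 2×2 (T, M vs E, W):
Let Player 1 play T with probability p. Expected payoff against E: 7p + (-5)(1−p) = 12p − 5; against W: (-3)p + 8(1−p) = −11p + 8.
Setting these equal: 12p − 5 = −11p + 8 ⇒ 23p = 13 ⇒ p = 13/23, and the value is (12)·(13/23) − 5 = 41/23.
For Player 2: with q = P(E), equating T's and M's payoffs gives 10q − 3 = −13q + 8 ⇒ q = 11/23.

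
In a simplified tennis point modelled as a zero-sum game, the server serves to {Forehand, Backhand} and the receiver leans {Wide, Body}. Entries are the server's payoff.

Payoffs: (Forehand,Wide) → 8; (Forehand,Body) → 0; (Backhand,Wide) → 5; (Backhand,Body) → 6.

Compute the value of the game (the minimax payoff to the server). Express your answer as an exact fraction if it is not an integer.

16/3

Row minima: Forehand → 0, Backhand → 5; maximin = 5.
Column maxima: Wide → 8, Body → 6; minimax = 6.
5 ≠ 6, so there is no saddle point; optimal play is mixed.
Let the server play Forehand with probability p. Expected payoff against Wide: 8p + 5(1−p) = 3p + 5; against Body: 0p + 6(1−p) = −6p + 6.
Setting these equal: 3p + 5 = −6p + 6 ⇒ 9p = 1 ⇒ p = 1/9, and the value is (3)·(1/9) + 5 = 16/3.
For the receiver: with q = P(Wide), equating Forehand's and Backhand's payoffs gives 8q = −q + 6 ⇒ q = 2/3.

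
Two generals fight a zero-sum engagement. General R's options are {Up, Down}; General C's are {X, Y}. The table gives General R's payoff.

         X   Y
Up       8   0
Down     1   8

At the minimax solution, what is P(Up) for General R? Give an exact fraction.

Row minima: Up → 0, Down → 1; maximin = 1.
Column maxima: X → 8, Y → 8; minimax = 8.
1 ≠ 8, so there is no saddle point; optimal play is mixed.
Let General R play Up with probability p. Expected payoff against X: 8p + 1(1−p) = 7p + 1; against Y: 0p + 8(1−p) = −8p + 8.
Setting these equal: 7p + 1 = −8p + 8 ⇒ 15p = 7 ⇒ p = 7/15, and the value is (7)·(7/15) + 1 = 64/15.
For General C: with q = P(X), equating Up's and Down's payoffs gives 8q = −7q + 8 ⇒ q = 8/15.

7/15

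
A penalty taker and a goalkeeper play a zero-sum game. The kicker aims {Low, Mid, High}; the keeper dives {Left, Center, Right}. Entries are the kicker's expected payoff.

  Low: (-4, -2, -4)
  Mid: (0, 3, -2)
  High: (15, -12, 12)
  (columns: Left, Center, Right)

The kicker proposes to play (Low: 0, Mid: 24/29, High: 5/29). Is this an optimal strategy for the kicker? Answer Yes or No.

Yes

Against Left this mix gives (24/29)·0 + (5/29)·15 = 75/29.
Against Center this mix gives (24/29)·3 + (5/29)·(-12) = 12/29.
Against Right this mix gives (24/29)·(-2) + (5/29)·12 = 12/29.
All of the keeper's active replies (Center, Right) yield 12/29, and no column does worse for the kicker. The mix makes the keeper indifferent and guarantees 12/29, so it is optimal.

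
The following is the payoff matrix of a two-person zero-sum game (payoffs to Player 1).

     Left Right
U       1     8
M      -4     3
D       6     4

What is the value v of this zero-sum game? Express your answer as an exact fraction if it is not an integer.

Row minima: U → 1, M → -4, D → 4; maximin = 4.
Column maxima: Left → 6, Right → 8; minimax = 6.
4 ≠ 6, so there is no saddle point; optimal play is mixed.
M is strictly dominated by U, so Player 1 never plays it.
On the remaining 2×2 (U, D vs Left, Right):
Let Player 1 play U with probability p. Expected payoff against Left: 1p + 6(1−p) = −5p + 6; against Right: 8p + 4(1−p) = 4p + 4.
Setting these equal: −5p + 6 = 4p + 4 ⇒ −9p = -2 ⇒ p = 2/9, and the value is (-5)·(2/9) + 6 = 44/9.
For Player 2: with q = P(Left), equating U's and D's payoffs gives −7q + 8 = 2q + 4 ⇒ q = 4/9.

44/9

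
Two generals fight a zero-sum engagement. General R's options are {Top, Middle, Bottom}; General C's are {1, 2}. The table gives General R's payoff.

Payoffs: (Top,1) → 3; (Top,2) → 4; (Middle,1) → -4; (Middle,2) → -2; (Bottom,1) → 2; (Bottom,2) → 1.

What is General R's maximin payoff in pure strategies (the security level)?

3

Row minima: Top → 3, Middle → -4, Bottom → 1.
The best of these is 3.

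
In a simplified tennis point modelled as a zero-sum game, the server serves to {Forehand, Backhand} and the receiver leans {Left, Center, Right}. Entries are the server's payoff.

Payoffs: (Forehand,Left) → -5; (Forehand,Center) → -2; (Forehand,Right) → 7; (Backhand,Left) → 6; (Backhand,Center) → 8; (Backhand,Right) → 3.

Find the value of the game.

19/5

Row minima: Forehand → -5, Backhand → 3; maximin = 3.
Column maxima: Left → 6, Center → 8, Right → 7; minimax = 6.
3 ≠ 6, so there is no saddle point; optimal play is mixed.
Center is strictly dominated by Left (it gives the server strictly more in every row), so the receiver never plays it.
On the remaining 2×2 (Forehand, Backhand vs Left, Right):
Let the server play Forehand with probability p. Expected payoff against Left: (-5)p + 6(1−p) = −11p + 6; against Right: 7p + 3(1−p) = 4p + 3.
Setting these equal: −11p + 6 = 4p + 3 ⇒ −15p = -3 ⇒ p = 1/5, and the value is (-11)·(1/5) + 6 = 19/5.
For the receiver: with q = P(Left), equating Forehand's and Backhand's payoffs gives −12q + 7 = 3q + 3 ⇒ q = 4/15.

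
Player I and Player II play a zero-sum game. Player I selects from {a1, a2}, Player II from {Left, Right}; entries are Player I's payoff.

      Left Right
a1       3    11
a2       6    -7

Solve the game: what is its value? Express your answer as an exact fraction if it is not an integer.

29/7

Row minima: a1 → 3, a2 → -7; maximin = 3.
Column maxima: Left → 6, Right → 11; minimax = 6.
3 ≠ 6, so there is no saddle point; optimal play is mixed.
Let Player I play a1 with probability p. Expected payoff against Left: 3p + 6(1−p) = −3p + 6; against Right: 11p + (-7)(1−p) = 18p − 7.
Setting these equal: −3p + 6 = 18p − 7 ⇒ −21p = -13 ⇒ p = 13/21, and the value is (-3)·(13/21) + 6 = 29/7.
For Player II: with q = P(Left), equating a1's and a2's payoffs gives −8q + 11 = 13q − 7 ⇒ q = 6/7.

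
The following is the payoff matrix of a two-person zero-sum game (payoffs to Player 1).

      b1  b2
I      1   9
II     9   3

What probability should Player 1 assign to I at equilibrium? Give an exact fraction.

3/7

Row minima: I → 1, II → 3; maximin = 3.
Column maxima: b1 → 9, b2 → 9; minimax = 9.
3 ≠ 9, so there is no saddle point; optimal play is mixed.
Let Player 1 play I with probability p. Expected payoff against b1: 1p + 9(1−p) = −8p + 9; against b2: 9p + 3(1−p) = 6p + 3.
Setting these equal: −8p + 9 = 6p + 3 ⇒ −14p = -6 ⇒ p = 3/7, and the value is (-8)·(3/7) + 9 = 39/7.
For Player 2: with q = P(b1), equating I's and II's payoffs gives −8q + 9 = 6q + 3 ⇒ q = 3/7.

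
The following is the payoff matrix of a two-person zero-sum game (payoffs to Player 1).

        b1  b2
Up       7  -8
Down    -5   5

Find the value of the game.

Row minima: Up → -8, Down → -5; maximin = -5.
Column maxima: b1 → 7, b2 → 5; minimax = 5.
-5 ≠ 5, so there is no saddle point; optimal play is mixed.
Let Player 1 play Up with probability p. Expected payoff against b1: 7p + (-5)(1−p) = 12p − 5; against b2: (-8)p + 5(1−p) = −13p + 5.
Setting these equal: 12p − 5 = −13p + 5 ⇒ 25p = 10 ⇒ p = 2/5, and the value is (12)·(2/5) − 5 = -1/5.
For Player 2: with q = P(b1), equating Up's and Down's payoffs gives 15q − 8 = −10q + 5 ⇒ q = 13/25.

-1/5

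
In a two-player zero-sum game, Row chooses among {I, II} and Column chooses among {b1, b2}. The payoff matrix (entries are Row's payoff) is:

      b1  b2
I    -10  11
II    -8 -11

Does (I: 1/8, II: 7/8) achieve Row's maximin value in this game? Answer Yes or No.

Against b1 this mix gives (1/8)·(-10) + (7/8)·(-8) = -33/4.
Against b2 this mix gives (1/8)·11 + (7/8)·(-11) = -33/4.
All of Column's active replies (b1, b2) yield -33/4, and no column does worse for Row. The mix makes Column indifferent and guarantees -33/4, so it is optimal.

Yes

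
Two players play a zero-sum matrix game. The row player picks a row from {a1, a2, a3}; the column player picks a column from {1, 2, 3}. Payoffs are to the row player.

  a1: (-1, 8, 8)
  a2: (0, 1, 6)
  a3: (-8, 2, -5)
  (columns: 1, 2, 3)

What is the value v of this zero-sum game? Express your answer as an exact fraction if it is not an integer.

Row minima: a1 → -1, a2 → 0, a3 → -8; maximin = 0.
Column maxima: 1 → 0, 2 → 8, 3 → 8; minimax = 0.
Since maximin = minimax = 0, there is a saddle point and the value is 0.

0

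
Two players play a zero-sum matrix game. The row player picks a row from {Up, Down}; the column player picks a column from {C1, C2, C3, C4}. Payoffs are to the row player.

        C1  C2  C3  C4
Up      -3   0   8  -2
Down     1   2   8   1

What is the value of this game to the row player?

1

Row minima: Up → -3, Down → 1; maximin = 1.
Column maxima: C1 → 1, C2 → 2, C3 → 8, C4 → 1; minimax = 1.
Since maximin = minimax = 1, there is a saddle point and the value is 1.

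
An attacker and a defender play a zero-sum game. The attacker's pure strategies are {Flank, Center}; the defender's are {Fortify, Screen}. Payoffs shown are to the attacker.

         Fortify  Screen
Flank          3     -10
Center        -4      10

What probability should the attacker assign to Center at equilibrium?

13/27

Row minima: Flank → -10, Center → -4; maximin = -4.
Column maxima: Fortify → 3, Screen → 10; minimax = 3.
-4 ≠ 3, so there is no saddle point; optimal play is mixed.
Let the attacker play Flank with probability p. Expected payoff against Fortify: 3p + (-4)(1−p) = 7p − 4; against Screen: (-10)p + 10(1−p) = −20p + 10.
Setting these equal: 7p − 4 = −20p + 10 ⇒ 27p = 14 ⇒ p = 14/27, and the value is (7)·(14/27) − 4 = -10/27.
For the defender: with q = P(Fortify), equating Flank's and Center's payoffs gives 13q − 10 = −14q + 10 ⇒ q = 20/27.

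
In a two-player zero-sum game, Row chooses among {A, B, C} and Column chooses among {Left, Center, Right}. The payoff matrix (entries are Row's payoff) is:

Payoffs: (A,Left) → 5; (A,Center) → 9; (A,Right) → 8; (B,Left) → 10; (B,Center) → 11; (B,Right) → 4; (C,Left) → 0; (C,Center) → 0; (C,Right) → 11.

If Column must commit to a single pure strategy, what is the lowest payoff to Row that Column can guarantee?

Column maxima: Left → 10, Center → 11, Right → 11.
The smallest of these is 10.

10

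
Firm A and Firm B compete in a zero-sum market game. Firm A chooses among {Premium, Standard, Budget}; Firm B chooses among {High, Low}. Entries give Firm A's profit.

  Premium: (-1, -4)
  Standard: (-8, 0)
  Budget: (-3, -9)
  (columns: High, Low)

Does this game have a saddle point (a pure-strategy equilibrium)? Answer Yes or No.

Row minima: Premium → -4, Standard → -8, Budget → -9; maximin = -4.
Column maxima: High → -1, Low → 0; minimax = -1.
-4 ≠ -1, so no pure-strategy equilibrium exists.

No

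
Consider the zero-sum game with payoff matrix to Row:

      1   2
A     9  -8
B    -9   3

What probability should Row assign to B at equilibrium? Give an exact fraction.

Row minima: A → -8, B → -9; maximin = -8.
Column maxima: 1 → 9, 2 → 3; minimax = 3.
-8 ≠ 3, so there is no saddle point; optimal play is mixed.
Let Row play A with probability p. Expected payoff against 1: 9p + (-9)(1−p) = 18p − 9; against 2: (-8)p + 3(1−p) = −11p + 3.
Setting these equal: 18p − 9 = −11p + 3 ⇒ 29p = 12 ⇒ p = 12/29, and the value is (18)·(12/29) − 9 = -45/29.
For Column: with q = P(1), equating A's and B's payoffs gives 17q − 8 = −12q + 3 ⇒ q = 11/29.

17/29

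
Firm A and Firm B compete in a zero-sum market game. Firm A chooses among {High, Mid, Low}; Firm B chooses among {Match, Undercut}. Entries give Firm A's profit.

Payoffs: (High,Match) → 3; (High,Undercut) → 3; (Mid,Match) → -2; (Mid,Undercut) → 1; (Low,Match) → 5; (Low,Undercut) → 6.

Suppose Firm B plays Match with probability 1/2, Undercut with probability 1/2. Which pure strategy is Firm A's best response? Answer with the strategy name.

Expected payoff of High: (1/2)·3 + (1/2)·3 = 3.
Expected payoff of Mid: (1/2)·(-2) + (1/2)·1 = -1/2.
Expected payoff of Low: (1/2)·5 + (1/2)·6 = 11/2.
The largest is 11/2, so Firm A's best response is Low.

Low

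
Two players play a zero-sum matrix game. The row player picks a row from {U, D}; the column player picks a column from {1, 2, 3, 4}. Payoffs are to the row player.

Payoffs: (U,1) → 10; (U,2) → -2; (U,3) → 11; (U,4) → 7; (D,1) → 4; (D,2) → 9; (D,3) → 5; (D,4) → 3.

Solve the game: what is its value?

23/5

Row minima: U → -2, D → 3; maximin = 3.
Column maxima: 1 → 10, 2 → 9, 3 → 11, 4 → 7; minimax = 7.
3 ≠ 7, so there is no saddle point; optimal play is mixed.
1 is strictly dominated by 4 (it gives the row player strictly more in every row), so the column player never plays it.
3 is strictly dominated by 4 (it gives the row player strictly more in every row), so the column player never plays it.
On the remaining 2×2 (U, D vs 2, 4):
Let the row player play U with probability p. Expected payoff against 2: (-2)p + 9(1−p) = −11p + 9; against 4: 7p + 3(1−p) = 4p + 3.
Setting these equal: −11p + 9 = 4p + 3 ⇒ −15p = -6 ⇒ p = 2/5, and the value is (-11)·(2/5) + 9 = 23/5.
For the column player: with q = P(2), equating U's and D's payoffs gives −9q + 7 = 6q + 3 ⇒ q = 4/15.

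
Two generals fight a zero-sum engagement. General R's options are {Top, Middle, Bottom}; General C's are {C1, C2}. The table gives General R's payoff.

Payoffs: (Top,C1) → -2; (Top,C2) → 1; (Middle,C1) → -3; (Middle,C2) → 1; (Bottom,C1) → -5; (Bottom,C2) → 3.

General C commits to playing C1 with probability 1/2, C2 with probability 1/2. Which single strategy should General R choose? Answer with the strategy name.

Expected payoff of Top: (1/2)·(-2) + (1/2)·1 = -1/2.
Expected payoff of Middle: (1/2)·(-3) + (1/2)·1 = -1.
Expected payoff of Bottom: (1/2)·(-5) + (1/2)·3 = -1.
The largest is -1/2, so General R's best response is Top.

Top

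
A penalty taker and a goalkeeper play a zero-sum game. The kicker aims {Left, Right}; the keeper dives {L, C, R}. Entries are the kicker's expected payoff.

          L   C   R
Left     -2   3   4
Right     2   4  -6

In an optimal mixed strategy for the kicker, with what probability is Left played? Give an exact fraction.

4/7

Row minima: Left → -2, Right → -6; maximin = -2.
Column maxima: L → 2, C → 4, R → 4; minimax = 2.
-2 ≠ 2, so there is no saddle point; optimal play is mixed.
C is strictly dominated by L (it gives the kicker strictly more in every row), so the keeper never plays it.
On the remaining 2×2 (Left, Right vs L, R):
Let the kicker play Left with probability p. Expected payoff against L: (-2)p + 2(1−p) = −4p + 2; against R: 4p + (-6)(1−p) = 10p − 6.
Setting these equal: −4p + 2 = 10p − 6 ⇒ −14p = -8 ⇒ p = 4/7, and the value is (-4)·(4/7) + 2 = -2/7.
For the keeper: with q = P(L), equating Left's and Right's payoffs gives −6q + 4 = 8q − 6 ⇒ q = 5/7.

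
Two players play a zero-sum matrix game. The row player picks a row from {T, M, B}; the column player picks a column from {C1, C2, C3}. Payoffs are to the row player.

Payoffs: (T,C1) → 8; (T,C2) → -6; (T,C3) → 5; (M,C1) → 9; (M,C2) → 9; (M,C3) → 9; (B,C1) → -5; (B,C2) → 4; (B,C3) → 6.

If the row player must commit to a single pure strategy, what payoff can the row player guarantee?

Row minima: T → -6, M → 9, B → -5.
The best of these is 9.

9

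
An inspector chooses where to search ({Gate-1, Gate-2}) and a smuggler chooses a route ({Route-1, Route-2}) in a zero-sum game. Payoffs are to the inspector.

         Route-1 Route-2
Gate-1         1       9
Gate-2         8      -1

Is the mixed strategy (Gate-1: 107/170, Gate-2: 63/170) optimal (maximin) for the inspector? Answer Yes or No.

Against Route-1 this mix gives (107/170)·1 + (63/170)·8 = 611/170.
Against Route-2 this mix gives (107/170)·9 + (63/170)·(-1) = 90/17.
The smuggler will play Route-1, holding the inspector to 611/170. Shifting weight toward the row that does better against Route-1 would raise this floor (the equalizing mix achieves 73/17 against both Route-1 and Route-2), so the proposed strategy is not optimal.

No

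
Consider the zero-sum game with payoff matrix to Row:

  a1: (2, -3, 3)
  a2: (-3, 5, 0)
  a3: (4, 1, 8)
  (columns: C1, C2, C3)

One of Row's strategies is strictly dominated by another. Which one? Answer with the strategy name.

a3 gives a strictly higher payoff than a1 against every column: 4 > 2, 1 > -3, 8 > 3.
So a1 is strictly dominated and Row never plays it.

a1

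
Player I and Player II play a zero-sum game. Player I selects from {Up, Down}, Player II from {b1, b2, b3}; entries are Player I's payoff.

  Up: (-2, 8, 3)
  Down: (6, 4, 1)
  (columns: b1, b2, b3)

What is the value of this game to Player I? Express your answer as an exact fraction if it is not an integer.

2

Row minima: Up → -2, Down → 1; maximin = 1.
Column maxima: b1 → 6, b2 → 8, b3 → 3; minimax = 3.
1 ≠ 3, so there is no saddle point; optimal play is mixed.
b2 is strictly dominated by b3 (it gives Player I strictly more in every row), so Player II never plays it.
On the remaining 2×2 (Up, Down vs b1, b3):
Let Player I play Up with probability p. Expected payoff against b1: (-2)p + 6(1−p) = −8p + 6; against b3: 3p + 1(1−p) = 2p + 1.
Setting these equal: −8p + 6 = 2p + 1 ⇒ −10p = -5 ⇒ p = 1/2, and the value is (-8)·(1/2) + 6 = 2.
For Player II: with q = P(b1), equating Up's and Down's payoffs gives −5q + 3 = 5q + 1 ⇒ q = 1/5.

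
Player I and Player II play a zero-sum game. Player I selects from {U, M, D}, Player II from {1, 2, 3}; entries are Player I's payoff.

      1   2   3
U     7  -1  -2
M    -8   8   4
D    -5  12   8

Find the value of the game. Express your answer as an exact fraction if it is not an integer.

23/11

Row minima: U → -2, M → -8, D → -5; maximin = -2.
Column maxima: 1 → 7, 2 → 12, 3 → 8; minimax = 7.
-2 ≠ 7, so there is no saddle point; optimal play is mixed.
M is strictly dominated by D, so Player I never plays it.
2 is strictly dominated by 3 (it gives Player I strictly more in every row), so Player II never plays it.
On the remaining 2×2 (U, D vs 1, 3):
Let Player I play U with probability p. Expected payoff against 1: 7p + (-5)(1−p) = 12p − 5; against 3: (-2)p + 8(1−p) = −10p + 8.
Setting these equal: 12p − 5 = −10p + 8 ⇒ 22p = 13 ⇒ p = 13/22, and the value is (12)·(13/22) − 5 = 23/11.
For Player II: with q = P(1), equating U's and D's payoffs gives 9q − 2 = −13q + 8 ⇒ q = 5/11.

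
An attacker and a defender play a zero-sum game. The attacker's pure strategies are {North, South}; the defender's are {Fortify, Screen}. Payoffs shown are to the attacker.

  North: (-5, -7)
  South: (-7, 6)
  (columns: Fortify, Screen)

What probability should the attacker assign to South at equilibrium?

2/15

Row minima: North → -7, South → -7; maximin = -7.
Column maxima: Fortify → -5, Screen → 6; minimax = -5.
-7 ≠ -5, so there is no saddle point; optimal play is mixed.
Let the attacker play North with probability p. Expected payoff against Fortify: (-5)p + (-7)(1−p) = 2p − 7; against Screen: (-7)p + 6(1−p) = −13p + 6.
Setting these equal: 2p − 7 = −13p + 6 ⇒ 15p = 13 ⇒ p = 13/15, and the value is (2)·(13/15) − 7 = -79/15.
For the defender: with q = P(Fortify), equating North's and South's payoffs gives 2q − 7 = −13q + 6 ⇒ q = 13/15.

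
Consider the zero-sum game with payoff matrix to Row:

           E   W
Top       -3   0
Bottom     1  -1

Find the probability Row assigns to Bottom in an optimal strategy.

3/5

Row minima: Top → -3, Bottom → -1; maximin = -1.
Column maxima: E → 1, W → 0; minimax = 0.
-1 ≠ 0, so there is no saddle point; optimal play is mixed.
Let Row play Top with probability p. Expected payoff against E: (-3)p + 1(1−p) = −4p + 1; against W: 0p + (-1)(1−p) = p − 1.
Setting these equal: −4p + 1 = p − 1 ⇒ −5p = -2 ⇒ p = 2/5, and the value is (-4)·(2/5) + 1 = -3/5.
For Column: with q = P(E), equating Top's and Bottom's payoffs gives −3q = 2q − 1 ⇒ q = 1/5.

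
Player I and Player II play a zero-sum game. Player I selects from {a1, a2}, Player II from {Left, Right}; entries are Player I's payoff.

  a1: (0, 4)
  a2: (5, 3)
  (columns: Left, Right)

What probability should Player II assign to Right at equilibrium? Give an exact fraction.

Row minima: a1 → 0, a2 → 3; maximin = 3.
Column maxima: Left → 5, Right → 4; minimax = 4.
3 ≠ 4, so there is no saddle point; optimal play is mixed.
Let Player I play a1 with probability p. Expected payoff against Left: 0p + 5(1−p) = −5p + 5; against Right: 4p + 3(1−p) = p + 3.
Setting these equal: −5p + 5 = p + 3 ⇒ −6p = -2 ⇒ p = 1/3, and the value is (-5)·(1/3) + 5 = 10/3.
For Player II: with q = P(Left), equating a1's and a2's payoffs gives −4q + 4 = 2q + 3 ⇒ q = 1/6.

5/6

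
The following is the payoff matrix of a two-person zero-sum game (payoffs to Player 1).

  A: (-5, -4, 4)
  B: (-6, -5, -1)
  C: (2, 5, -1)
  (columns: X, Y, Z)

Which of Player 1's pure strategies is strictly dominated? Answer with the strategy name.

B

A gives a strictly higher payoff than B against every column: -5 > -6, -4 > -5, 4 > -1.
So B is strictly dominated and Player 1 never plays it.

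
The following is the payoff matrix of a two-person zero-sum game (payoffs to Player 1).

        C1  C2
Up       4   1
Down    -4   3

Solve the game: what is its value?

8/5

Row minima: Up → 1, Down → -4; maximin = 1.
Column maxima: C1 → 4, C2 → 3; minimax = 3.
1 ≠ 3, so there is no saddle point; optimal play is mixed.
Let Player 1 play Up with probability p. Expected payoff against C1: 4p + (-4)(1−p) = 8p − 4; against C2: 1p + 3(1−p) = −2p + 3.
Setting these equal: 8p − 4 = −2p + 3 ⇒ 10p = 7 ⇒ p = 7/10, and the value is (8)·(7/10) − 4 = 8/5.
For Player 2: with q = P(C1), equating Up's and Down's payoffs gives 3q + 1 = −7q + 3 ⇒ q = 1/5.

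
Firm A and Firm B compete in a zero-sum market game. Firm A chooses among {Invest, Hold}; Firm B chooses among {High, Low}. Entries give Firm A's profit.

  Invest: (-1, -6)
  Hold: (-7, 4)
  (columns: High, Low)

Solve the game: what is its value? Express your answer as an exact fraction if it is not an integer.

-23/8

Row minima: Invest → -6, Hold → -7; maximin = -6.
Column maxima: High → -1, Low → 4; minimax = -1.
-6 ≠ -1, so there is no saddle point; optimal play is mixed.
Let Firm A play Invest with probability p. Expected payoff against High: (-1)p + (-7)(1−p) = 6p − 7; against Low: (-6)p + 4(1−p) = −10p + 4.
Setting these equal: 6p − 7 = −10p + 4 ⇒ 16p = 11 ⇒ p = 11/16, and the value is (6)·(11/16) − 7 = -23/8.
For Firm B: with q = P(High), equating Invest's and Hold's payoffs gives 5q − 6 = −11q + 4 ⇒ q = 5/8.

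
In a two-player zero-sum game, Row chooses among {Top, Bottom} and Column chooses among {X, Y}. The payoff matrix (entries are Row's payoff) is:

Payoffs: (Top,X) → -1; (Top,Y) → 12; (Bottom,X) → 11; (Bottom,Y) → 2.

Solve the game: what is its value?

Row minima: Top → -1, Bottom → 2; maximin = 2.
Column maxima: X → 11, Y → 12; minimax = 11.
2 ≠ 11, so there is no saddle point; optimal play is mixed.
Let Row play Top with probability p. Expected payoff against X: (-1)p + 11(1−p) = −12p + 11; against Y: 12p + 2(1−p) = 10p + 2.
Setting these equal: −12p + 11 = 10p + 2 ⇒ −22p = -9 ⇒ p = 9/22, and the value is (-12)·(9/22) + 11 = 67/11.
For Column: with q = P(X), equating Top's and Bottom's payoffs gives −13q + 12 = 9q + 2 ⇒ q = 5/11.

67/11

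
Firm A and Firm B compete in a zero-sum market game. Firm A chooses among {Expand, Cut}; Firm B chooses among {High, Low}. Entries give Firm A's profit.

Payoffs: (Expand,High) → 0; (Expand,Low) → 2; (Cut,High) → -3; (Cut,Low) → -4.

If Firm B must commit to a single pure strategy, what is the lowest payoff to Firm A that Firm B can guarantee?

0

Column maxima: High → 0, Low → 2.
The smallest of these is 0.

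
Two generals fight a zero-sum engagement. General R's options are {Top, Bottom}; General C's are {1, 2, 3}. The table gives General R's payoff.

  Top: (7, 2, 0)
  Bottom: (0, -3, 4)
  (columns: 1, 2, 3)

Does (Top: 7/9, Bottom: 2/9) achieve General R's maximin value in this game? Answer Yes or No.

Yes

Against 1 this mix gives (7/9)·7 + (2/9)·0 = 49/9.
Against 2 this mix gives (7/9)·2 + (2/9)·(-3) = 8/9.
Against 3 this mix gives (7/9)·0 + (2/9)·4 = 8/9.
All of General C's active replies (2, 3) yield 8/9, and no column does worse for General R. The mix makes General C indifferent and guarantees 8/9, so it is optimal.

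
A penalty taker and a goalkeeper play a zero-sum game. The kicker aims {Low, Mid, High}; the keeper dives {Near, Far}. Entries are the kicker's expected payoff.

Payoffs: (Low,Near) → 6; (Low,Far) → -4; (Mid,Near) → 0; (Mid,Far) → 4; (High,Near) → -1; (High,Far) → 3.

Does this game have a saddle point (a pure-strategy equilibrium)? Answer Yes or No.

Row minima: Low → -4, Mid → 0, High → -1; maximin = 0.
Column maxima: Near → 6, Far → 4; minimax = 4.
0 ≠ 4, so no pure-strategy equilibrium exists.

No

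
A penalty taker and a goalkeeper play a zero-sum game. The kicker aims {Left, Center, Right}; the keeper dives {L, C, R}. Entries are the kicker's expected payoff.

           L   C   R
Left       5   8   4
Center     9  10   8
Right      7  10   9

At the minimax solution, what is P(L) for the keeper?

1/3

Row minima: Left → 4, Center → 8, Right → 7; maximin = 8.
Column maxima: L → 9, C → 10, R → 9; minimax = 9.
8 ≠ 9, so there is no saddle point; optimal play is mixed.
Left is strictly dominated by Center, so the kicker never plays it.
C is strictly dominated by L (it gives the kicker strictly more in every row), so the keeper never plays it.
On the remaining 2×2 (Center, Right vs L, R):
Let the kicker play Center with probability p. Expected payoff against L: 9p + 7(1−p) = 2p + 7; against R: 8p + 9(1−p) = −p + 9.
Setting these equal: 2p + 7 = −p + 9 ⇒ 3p = 2 ⇒ p = 2/3, and the value is (2)·(2/3) + 7 = 25/3.
For the keeper: with q = P(L), equating Center's and Right's payoffs gives q + 8 = −2q + 9 ⇒ q = 1/3.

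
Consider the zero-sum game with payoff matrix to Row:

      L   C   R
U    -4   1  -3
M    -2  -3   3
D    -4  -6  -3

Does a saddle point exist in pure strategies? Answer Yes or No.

No

Row minima: U → -4, M → -3, D → -6; maximin = -3.
Column maxima: L → -2, C → 1, R → 3; minimax = -2.
-3 ≠ -2, so no pure-strategy equilibrium exists.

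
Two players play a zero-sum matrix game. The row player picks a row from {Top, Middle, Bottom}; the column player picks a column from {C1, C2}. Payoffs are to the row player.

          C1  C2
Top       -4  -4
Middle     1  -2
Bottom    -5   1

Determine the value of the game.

-1

Row minima: Top → -4, Middle → -2, Bottom → -5; maximin = -2.
Column maxima: C1 → 1, C2 → 1; minimax = 1.
-2 ≠ 1, so there is no saddle point; optimal play is mixed.
Top is strictly dominated by Middle, so the row player never plays it.
On the remaining 2×2 (Middle, Bottom vs C1, C2):
Let the row player play Middle with probability p. Expected payoff against C1: 1p + (-5)(1−p) = 6p − 5; against C2: (-2)p + 1(1−p) = −3p + 1.
Setting these equal: 6p − 5 = −3p + 1 ⇒ 9p = 6 ⇒ p = 2/3, and the value is (6)·(2/3) − 5 = -1.
For the column player: with q = P(C1), equating Middle's and Bottom's payoffs gives 3q − 2 = −6q + 1 ⇒ q = 1/3.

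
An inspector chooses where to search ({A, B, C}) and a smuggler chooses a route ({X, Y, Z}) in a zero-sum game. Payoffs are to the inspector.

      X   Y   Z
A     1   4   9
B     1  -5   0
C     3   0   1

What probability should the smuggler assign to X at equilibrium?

Row minima: A → 1, B → -5, C → 0; maximin = 1.
Column maxima: X → 3, Y → 4, Z → 9; minimax = 3.
1 ≠ 3, so there is no saddle point; optimal play is mixed.
B is strictly dominated by C, so the inspector never plays it.
Z is strictly dominated by Y (it gives the inspector strictly more in every row), so the smuggler never plays it.
On the remaining 2×2 (A, C vs X, Y):
Let the inspector play A with probability p. Expected payoff against X: 1p + 3(1−p) = −2p + 3; against Y: 4p + 0(1−p) = 4p.
Setting these equal: −2p + 3 = 4p ⇒ −6p = -3 ⇒ p = 1/2, and the value is (-2)·(1/2) + 3 = 2.
For the smuggler: with q = P(X), equating A's and C's payoffs gives −3q + 4 = 3q ⇒ q = 2/3.

2/3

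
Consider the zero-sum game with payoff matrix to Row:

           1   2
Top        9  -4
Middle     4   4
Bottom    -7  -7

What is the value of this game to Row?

4

Row minima: Top → -4, Middle → 4, Bottom → -7; maximin = 4.
Column maxima: 1 → 9, 2 → 4; minimax = 4.
Since maximin = minimax = 4, there is a saddle point and the value is 4.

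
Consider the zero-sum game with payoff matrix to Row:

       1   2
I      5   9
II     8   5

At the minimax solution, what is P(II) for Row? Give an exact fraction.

4/7

Row minima: I → 5, II → 5; maximin = 5.
Column maxima: 1 → 8, 2 → 9; minimax = 8.
5 ≠ 8, so there is no saddle point; optimal play is mixed.
Let Row play I with probability p. Expected payoff against 1: 5p + 8(1−p) = −3p + 8; against 2: 9p + 5(1−p) = 4p + 5.
Setting these equal: −3p + 8 = 4p + 5 ⇒ −7p = -3 ⇒ p = 3/7, and the value is (-3)·(3/7) + 8 = 47/7.
For Column: with q = P(1), equating I's and II's payoffs gives −4q + 9 = 3q + 5 ⇒ q = 4/7.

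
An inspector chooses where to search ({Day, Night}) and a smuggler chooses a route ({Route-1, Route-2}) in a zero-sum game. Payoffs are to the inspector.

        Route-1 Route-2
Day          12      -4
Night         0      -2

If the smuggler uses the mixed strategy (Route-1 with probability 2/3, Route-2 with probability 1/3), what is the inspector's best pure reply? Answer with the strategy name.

Day

Expected payoff of Day: (2/3)·12 + (1/3)·(-4) = 20/3.
Expected payoff of Night: (2/3)·0 + (1/3)·(-2) = -2/3.
The largest is 20/3, so the inspector's best response is Day.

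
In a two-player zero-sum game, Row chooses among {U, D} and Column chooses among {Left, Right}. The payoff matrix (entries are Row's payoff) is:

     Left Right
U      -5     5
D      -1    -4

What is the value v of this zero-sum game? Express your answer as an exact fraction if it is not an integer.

-25/13

Row minima: U → -5, D → -4; maximin = -4.
Column maxima: Left → -1, Right → 5; minimax = -1.
-4 ≠ -1, so there is no saddle point; optimal play is mixed.
Let Row play U with probability p. Expected payoff against Left: (-5)p + (-1)(1−p) = −4p − 1; against Right: 5p + (-4)(1−p) = 9p − 4.
Setting these equal: −4p − 1 = 9p − 4 ⇒ −13p = -3 ⇒ p = 3/13, and the value is (-4)·(3/13) − 1 = -25/13.
For Column: with q = P(Left), equating U's and D's payoffs gives −10q + 5 = 3q − 4 ⇒ q = 9/13.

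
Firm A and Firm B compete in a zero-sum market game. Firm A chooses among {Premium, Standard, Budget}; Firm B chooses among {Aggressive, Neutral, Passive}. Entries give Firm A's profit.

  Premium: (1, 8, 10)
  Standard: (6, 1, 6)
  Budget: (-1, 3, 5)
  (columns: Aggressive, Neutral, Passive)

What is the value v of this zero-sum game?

Row minima: Premium → 1, Standard → 1, Budget → -1; maximin = 1.
Column maxima: Aggressive → 6, Neutral → 8, Passive → 10; minimax = 6.
1 ≠ 6, so there is no saddle point; optimal play is mixed.
Budget is strictly dominated by Premium, so Firm A never plays it.
Passive is strictly dominated by Neutral (it gives Firm A strictly more in every row), so Firm B never plays it.
On the remaining 2×2 (Premium, Standard vs Aggressive, Neutral):
Let Firm A play Premium with probability p. Expected payoff against Aggressive: 1p + 6(1−p) = −5p + 6; against Neutral: 8p + 1(1−p) = 7p + 1.
Setting these equal: −5p + 6 = 7p + 1 ⇒ −12p = -5 ⇒ p = 5/12, and the value is (-5)·(5/12) + 6 = 47/12.
For Firm B: with q = P(Aggressive), equating Premium's and Standard's payoffs gives −7q + 8 = 5q + 1 ⇒ q = 7/12.

47/12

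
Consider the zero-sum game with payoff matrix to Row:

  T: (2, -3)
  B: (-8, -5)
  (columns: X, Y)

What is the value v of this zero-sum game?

Row minima: T → -3, B → -8; maximin = -3.
Column maxima: X → 2, Y → -3; minimax = -3.
Since maximin = minimax = -3, there is a saddle point and the value is -3.

-3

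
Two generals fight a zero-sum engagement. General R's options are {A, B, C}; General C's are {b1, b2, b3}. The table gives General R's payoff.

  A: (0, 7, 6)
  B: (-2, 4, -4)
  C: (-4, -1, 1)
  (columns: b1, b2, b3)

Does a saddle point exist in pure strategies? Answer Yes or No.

Yes

Row minima: A → 0, B → -4, C → -4; maximin = 0.
Column maxima: b1 → 0, b2 → 7, b3 → 6; minimax = 0.
maximin = minimax = 0, so a saddle point exists.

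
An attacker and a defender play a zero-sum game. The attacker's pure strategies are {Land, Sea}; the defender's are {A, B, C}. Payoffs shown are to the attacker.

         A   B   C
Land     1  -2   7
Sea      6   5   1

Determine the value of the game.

Row minima: Land → -2, Sea → 1; maximin = 1.
Column maxima: A → 6, B → 5, C → 7; minimax = 5.
1 ≠ 5, so there is no saddle point; optimal play is mixed.
A is strictly dominated by B (it gives the attacker strictly more in every row), so the defender never plays it.
On the remaining 2×2 (Land, Sea vs B, C):
Let the attacker play Land with probability p. Expected payoff against B: (-2)p + 5(1−p) = −7p + 5; against C: 7p + 1(1−p) = 6p + 1.
Setting these equal: −7p + 5 = 6p + 1 ⇒ −13p = -4 ⇒ p = 4/13, and the value is (-7)·(4/13) + 5 = 37/13.
For the defender: with q = P(B), equating Land's and Sea's payoffs gives −9q + 7 = 4q + 1 ⇒ q = 6/13.

37/13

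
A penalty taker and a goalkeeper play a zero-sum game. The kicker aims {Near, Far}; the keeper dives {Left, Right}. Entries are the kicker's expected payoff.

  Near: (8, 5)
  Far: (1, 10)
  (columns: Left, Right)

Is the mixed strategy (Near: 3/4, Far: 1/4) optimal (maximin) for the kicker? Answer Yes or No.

Yes

Against Left this mix gives (3/4)·8 + (1/4)·1 = 25/4.
Against Right this mix gives (3/4)·5 + (1/4)·10 = 25/4.
All of the keeper's active replies (Left, Right) yield 25/4, and no column does worse for the kicker. The mix makes the keeper indifferent and guarantees 25/4, so it is optimal.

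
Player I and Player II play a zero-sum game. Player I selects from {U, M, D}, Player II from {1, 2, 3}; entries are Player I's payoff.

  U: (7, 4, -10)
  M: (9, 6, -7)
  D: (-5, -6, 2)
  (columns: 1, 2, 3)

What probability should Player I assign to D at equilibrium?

13/21

Row minima: U → -10, M → -7, D → -6; maximin = -6.
Column maxima: 1 → 9, 2 → 6, 3 → 2; minimax = 2.
-6 ≠ 2, so there is no saddle point; optimal play is mixed.
U is strictly dominated by M, so Player I never plays it.
1 is strictly dominated by 2 (it gives Player I strictly more in every row), so Player II never plays it.
On the remaining 2×2 (M, D vs 2, 3):
Let Player I play M with probability p. Expected payoff against 2: 6p + (-6)(1−p) = 12p − 6; against 3: (-7)p + 2(1−p) = −9p + 2.
Setting these equal: 12p − 6 = −9p + 2 ⇒ 21p = 8 ⇒ p = 8/21, and the value is (12)·(8/21) − 6 = -10/7.
For Player II: with q = P(2), equating M's and D's payoffs gives 13q − 7 = −8q + 2 ⇒ q = 3/7.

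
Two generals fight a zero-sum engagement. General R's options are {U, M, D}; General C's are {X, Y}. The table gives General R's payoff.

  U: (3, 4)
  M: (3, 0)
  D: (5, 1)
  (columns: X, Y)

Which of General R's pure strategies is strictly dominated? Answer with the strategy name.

M

D gives a strictly higher payoff than M against every column: 5 > 3, 1 > 0.
So M is strictly dominated and General R never plays it.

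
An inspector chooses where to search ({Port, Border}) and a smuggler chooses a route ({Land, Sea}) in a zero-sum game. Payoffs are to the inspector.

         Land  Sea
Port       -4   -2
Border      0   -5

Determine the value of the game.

Row minima: Port → -4, Border → -5; maximin = -4.
Column maxima: Land → 0, Sea → -2; minimax = -2.
-4 ≠ -2, so there is no saddle point; optimal play is mixed.
Let the inspector play Port with probability p. Expected payoff against Land: (-4)p + 0(1−p) = −4p; against Sea: (-2)p + (-5)(1−p) = 3p − 5.
Setting these equal: −4p = 3p − 5 ⇒ −7p = -5 ⇒ p = 5/7, and the value is (-4)·(5/7) = -20/7.
For the smuggler: with q = P(Land), equating Port's and Border's payoffs gives −2q − 2 = 5q − 5 ⇒ q = 3/7.

-20/7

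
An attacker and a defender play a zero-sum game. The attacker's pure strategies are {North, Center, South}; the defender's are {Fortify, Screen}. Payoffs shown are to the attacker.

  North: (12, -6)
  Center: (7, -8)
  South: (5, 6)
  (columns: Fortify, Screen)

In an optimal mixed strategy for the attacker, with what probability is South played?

18/19

Row minima: North → -6, Center → -8, South → 5; maximin = 5.
Column maxima: Fortify → 12, Screen → 6; minimax = 6.
5 ≠ 6, so there is no saddle point; optimal play is mixed.
Center is strictly dominated by North, so the attacker never plays it.
On the remaining 2×2 (North, South vs Fortify, Screen):
Let the attacker play North with probability p. Expected payoff against Fortify: 12p + 5(1−p) = 7p + 5; against Screen: (-6)p + 6(1−p) = −12p + 6.
Setting these equal: 7p + 5 = −12p + 6 ⇒ 19p = 1 ⇒ p = 1/19, and the value is (7)·(1/19) + 5 = 102/19.
For the defender: with q = P(Fortify), equating North's and South's payoffs gives 18q − 6 = −q + 6 ⇒ q = 12/19.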